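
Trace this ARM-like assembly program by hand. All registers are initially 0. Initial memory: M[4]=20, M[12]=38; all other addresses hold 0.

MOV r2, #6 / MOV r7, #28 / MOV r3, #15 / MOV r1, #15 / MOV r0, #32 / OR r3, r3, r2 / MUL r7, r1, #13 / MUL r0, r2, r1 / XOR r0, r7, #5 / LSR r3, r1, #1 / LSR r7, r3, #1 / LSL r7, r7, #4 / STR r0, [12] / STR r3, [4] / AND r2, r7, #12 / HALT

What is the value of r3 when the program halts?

after MOV r2, #6: r2=6
after MOV r7, #28: r7=28
after MOV r3, #15: r3=15
after MOV r1, #15: r1=15
after MOV r0, #32: r0=32
after OR r3, r3, r2: r3=15|6=15
after MUL r7, r1, #13: r7=15*13=195
after MUL r0, r2, r1: r0=6*15=90
after XOR r0, r7, #5: r0=195^5=198
after LSR r3, r1, #1: r3=15>>1=7
after LSR r7, r3, #1: r7=7>>1=3
after LSL r7, r7, #4: r7=3<<4=48
STR r0, [12] → M[12]=198
STR r3, [4] → M[4]=7
after AND r2, r7, #12: r2=48&12=0
halt.

7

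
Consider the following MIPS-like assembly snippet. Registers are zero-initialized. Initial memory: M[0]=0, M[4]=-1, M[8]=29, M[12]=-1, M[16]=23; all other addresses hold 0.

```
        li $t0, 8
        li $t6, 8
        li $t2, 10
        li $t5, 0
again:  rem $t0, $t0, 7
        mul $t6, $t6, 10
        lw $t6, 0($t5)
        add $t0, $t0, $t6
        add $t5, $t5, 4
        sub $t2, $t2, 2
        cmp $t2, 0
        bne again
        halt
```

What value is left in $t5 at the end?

after li $t0, 8: $t0=8
after li $t6, 8: $t6=8
after li $t2, 10: $t2=10
after li $t5, 0: $t5=0
after rem $t0, $t0, 7: $t0=8%7=1
after mul $t6, $t6, 10: $t6=8*10=80
after lw $t6, 0($t5): $t6=M[0]=0
after add $t0, $t0, $t6: $t0=1+0=1
after add $t5, $t5, 4: $t5=0+4=4
after sub $t2, $t2, 2: $t2=10-2=8
cmp $t2, 0  (cmp 8,0)
bne again: taken
after rem $t0, $t0, 7: $t0=1%7=1
after mul $t6, $t6, 10: $t6=0*10=0
after lw $t6, 0($t5): $t6=M[4]=-1
after add $t0, $t0, $t6: $t0=1+(-1)=0
after add $t5, $t5, 4: $t5=4+4=8
after sub $t2, $t2, 2: $t2=8-2=6
cmp $t2, 0  (cmp 6,0)
bne again: taken
after rem $t0, $t0, 7: $t0=0%7=0
after mul $t6, $t6, 10: $t6=(-1)*10=-10
after lw $t6, 0($t5): $t6=M[8]=29
after add $t0, $t0, $t6: $t0=0+29=29
after add $t5, $t5, 4: $t5=8+4=12
after sub $t2, $t2, 2: $t2=6-2=4
cmp $t2, 0  (cmp 4,0)
bne again: taken
after rem $t0, $t0, 7: $t0=29%7=1
after mul $t6, $t6, 10: $t6=29*10=290
after lw $t6, 0($t5): $t6=M[12]=-1
after add $t0, $t0, $t6: $t0=1+(-1)=0
after add $t5, $t5, 4: $t5=12+4=16
after sub $t2, $t2, 2: $t2=4-2=2
cmp $t2, 0  (cmp 2,0)
bne again: taken
after rem $t0, $t0, 7: $t0=0%7=0
after mul $t6, $t6, 10: $t6=(-1)*10=-10
after lw $t6, 0($t5): $t6=M[16]=23
after add $t0, $t0, $t6: $t0=0+23=23
after add $t5, $t5, 4: $t5=16+4=20
after sub $t2, $t2, 2: $t2=2-2=0
cmp $t2, 0  (cmp 0,0)
bne again: not taken
halt.

20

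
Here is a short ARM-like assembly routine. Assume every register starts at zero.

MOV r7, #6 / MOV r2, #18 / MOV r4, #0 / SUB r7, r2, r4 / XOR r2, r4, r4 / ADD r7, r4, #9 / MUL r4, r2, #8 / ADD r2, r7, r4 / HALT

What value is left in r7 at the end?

after MOV r7, #6: r7=6
after MOV r2, #18: r2=18
after MOV r4, #0: r4=0
after SUB r7, r2, r4: r7=18-0=18
after XOR r2, r4, r4: r2=0^0=0
after ADD r7, r4, #9: r7=0+9=9
after MUL r4, r2, #8: r4=0*8=0
after ADD r2, r7, r4: r2=9+0=9
halt.

9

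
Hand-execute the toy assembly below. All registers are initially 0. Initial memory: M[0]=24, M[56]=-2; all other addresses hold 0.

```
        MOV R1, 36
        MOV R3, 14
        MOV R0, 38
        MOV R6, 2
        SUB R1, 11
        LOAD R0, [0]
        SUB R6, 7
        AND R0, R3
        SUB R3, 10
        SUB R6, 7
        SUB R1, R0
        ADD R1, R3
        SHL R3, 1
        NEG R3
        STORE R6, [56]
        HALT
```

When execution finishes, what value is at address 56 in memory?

MOV R1, 36 → R1=36
MOV R3, 14 → R3=14
MOV R0, 38 → R0=38
MOV R6, 2 → R6=2
SUB R1, 11 → R1=36-11=25
LOAD R0, [0] → R0=M[0]=24
SUB R6, 7 → R6=2-7=-5
AND R0, R3 → R0=24&14=8
SUB R3, 10 → R3=14-10=4
SUB R6, 7 → R6=(-5)-7=-12
SUB R1, R0 → R1=25-8=17
ADD R1, R3 → R1=17+4=21
SHL R3, 1 → R3=4<<1=8
NEG R3 → R3=-(8)=-8
STORE R6, [56] → M[56]=-12
halt.

-12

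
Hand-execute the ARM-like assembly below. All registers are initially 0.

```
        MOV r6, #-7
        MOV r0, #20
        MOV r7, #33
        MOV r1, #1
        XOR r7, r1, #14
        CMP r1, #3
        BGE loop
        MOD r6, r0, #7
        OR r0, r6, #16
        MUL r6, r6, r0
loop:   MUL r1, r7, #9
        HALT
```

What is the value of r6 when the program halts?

MOV r6, #-7 → r6=-7
MOV r0, #20 → r0=20
MOV r7, #33 → r7=33
MOV r1, #1 → r1=1
XOR r7, r1, #14 → r7=1^14=15
CMP r1, #3  (cmp 1,3)
BGE loop: not taken
MOD r6, r0, #7 → r6=20%7=6
OR r0, r6, #16 → r0=6|16=22
MUL r6, r6, r0 → r6=6*22=132
MUL r1, r7, #9 → r1=15*9=135
halt.

132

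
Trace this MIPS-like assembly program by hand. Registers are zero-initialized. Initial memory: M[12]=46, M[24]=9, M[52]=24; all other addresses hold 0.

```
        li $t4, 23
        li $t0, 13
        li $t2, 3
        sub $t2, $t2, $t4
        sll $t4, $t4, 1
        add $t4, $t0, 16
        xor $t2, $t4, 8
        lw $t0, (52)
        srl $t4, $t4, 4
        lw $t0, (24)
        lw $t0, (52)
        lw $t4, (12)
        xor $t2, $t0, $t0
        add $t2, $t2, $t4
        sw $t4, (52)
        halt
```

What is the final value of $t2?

li $t4, 23 → $t4=23
li $t0, 13 → $t0=13
li $t2, 3 → $t2=3
sub $t2, $t2, $t4 → $t2=3-23=-20
sll $t4, $t4, 1 → $t4=23<<1=46
add $t4, $t0, 16 → $t4=13+16=29
xor $t2, $t4, 8 → $t2=29^8=21
lw $t0, (52) → $t0=M[52]=24
srl $t4, $t4, 4 → $t4=29>>4=1
lw $t0, (24) → $t0=M[24]=9
lw $t0, (52) → $t0=M[52]=24
lw $t4, (12) → $t4=M[12]=46
xor $t2, $t0, $t0 → $t2=24^24=0
add $t2, $t2, $t4 → $t2=0+46=46
sw $t4, (52) → M[52]=46
halt.

46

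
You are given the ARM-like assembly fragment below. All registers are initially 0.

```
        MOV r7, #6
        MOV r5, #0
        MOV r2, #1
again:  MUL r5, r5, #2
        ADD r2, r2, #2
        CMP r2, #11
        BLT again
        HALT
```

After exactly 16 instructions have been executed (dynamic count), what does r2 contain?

after MOV r7, #6: r7=6
after MOV r5, #0: r5=0
after MOV r2, #1: r2=1
after MUL r5, r5, #2: r5=0*2=0
after ADD r2, r2, #2: r2=1+2=3
CMP r2, #11  (cmp 3,11)
BLT again: taken
after MUL r5, r5, #2: r5=0*2=0
after ADD r2, r2, #2: r2=3+2=5
CMP r2, #11  (cmp 5,11)
BLT again: taken
after MUL r5, r5, #2: r5=0*2=0
after ADD r2, r2, #2: r2=5+2=7
CMP r2, #11  (cmp 7,11)
BLT again: taken
after MUL r5, r5, #2: r5=0*2=0
After step 16: r2 = 7.

7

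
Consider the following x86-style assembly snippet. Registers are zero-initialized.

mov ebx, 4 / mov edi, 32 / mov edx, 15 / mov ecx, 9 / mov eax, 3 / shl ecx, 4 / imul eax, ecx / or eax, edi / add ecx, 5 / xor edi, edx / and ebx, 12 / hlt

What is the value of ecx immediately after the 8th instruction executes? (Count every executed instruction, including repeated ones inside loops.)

ebx=4
edi=32
edx=15
ecx=9
eax=3
ecx=9<<4=144
eax=3*144=432
eax=432|32=432
After step 8: ecx = 144.

144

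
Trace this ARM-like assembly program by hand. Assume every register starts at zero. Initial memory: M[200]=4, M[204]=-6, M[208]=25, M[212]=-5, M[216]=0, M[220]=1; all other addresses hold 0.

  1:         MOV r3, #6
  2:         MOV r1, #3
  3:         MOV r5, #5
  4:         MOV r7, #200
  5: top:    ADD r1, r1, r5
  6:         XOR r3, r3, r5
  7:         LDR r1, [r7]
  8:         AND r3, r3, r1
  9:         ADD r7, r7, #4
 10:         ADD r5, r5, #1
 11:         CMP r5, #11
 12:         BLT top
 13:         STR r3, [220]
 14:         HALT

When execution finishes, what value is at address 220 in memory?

after MOV r3, #6: r3=6
after MOV r1, #3: r1=3
after MOV r5, #5: r5=5
after MOV r7, #200: r7=200
after ADD r1, r1, r5: r1=3+5=8
after XOR r3, r3, r5: r3=6^5=3
after LDR r1, [r7]: r1=M[200]=4
after AND r3, r3, r1: r3=3&4=0
after ADD r7, r7, #4: r7=200+4=204
after ADD r5, r5, #1: r5=5+1=6
CMP r5, #11  (cmp 6,11)
BLT top: taken
after ADD r1, r1, r5: r1=4+6=10
after XOR r3, r3, r5: r3=0^6=6
after LDR r1, [r7]: r1=M[204]=-6
after AND r3, r3, r1: r3=6&(-6)=2
after ADD r7, r7, #4: r7=204+4=208
after ADD r5, r5, #1: r5=6+1=7
CMP r5, #11  (cmp 7,11)
BLT top: taken
after ADD r1, r1, r5: r1=(-6)+7=1
after XOR r3, r3, r5: r3=2^7=5
after LDR r1, [r7]: r1=M[208]=25
after AND r3, r3, r1: r3=5&25=1
after ADD r7, r7, #4: r7=208+4=212
after ADD r5, r5, #1: r5=7+1=8
CMP r5, #11  (cmp 8,11)
BLT top: taken
after ADD r1, r1, r5: r1=25+8=33
after XOR r3, r3, r5: r3=1^8=9
after LDR r1, [r7]: r1=M[212]=-5
after AND r3, r3, r1: r3=9&(-5)=9
after ADD r7, r7, #4: r7=212+4=216
after ADD r5, r5, #1: r5=8+1=9
CMP r5, #11  (cmp 9,11)
BLT top: taken
after ADD r1, r1, r5: r1=(-5)+9=4
after XOR r3, r3, r5: r3=9^9=0
after LDR r1, [r7]: r1=M[216]=0
after AND r3, r3, r1: r3=0&0=0
after ADD r7, r7, #4: r7=216+4=220
after ADD r5, r5, #1: r5=9+1=10
CMP r5, #11  (cmp 10,11)
BLT top: taken
after ADD r1, r1, r5: r1=0+10=10
after XOR r3, r3, r5: r3=0^10=10
after LDR r1, [r7]: r1=M[220]=1
after AND r3, r3, r1: r3=10&1=0
after ADD r7, r7, #4: r7=220+4=224
after ADD r5, r5, #1: r5=10+1=11
CMP r5, #11  (cmp 11,11)
BLT top: not taken
STR r3, [220] → M[220]=0
halt.

0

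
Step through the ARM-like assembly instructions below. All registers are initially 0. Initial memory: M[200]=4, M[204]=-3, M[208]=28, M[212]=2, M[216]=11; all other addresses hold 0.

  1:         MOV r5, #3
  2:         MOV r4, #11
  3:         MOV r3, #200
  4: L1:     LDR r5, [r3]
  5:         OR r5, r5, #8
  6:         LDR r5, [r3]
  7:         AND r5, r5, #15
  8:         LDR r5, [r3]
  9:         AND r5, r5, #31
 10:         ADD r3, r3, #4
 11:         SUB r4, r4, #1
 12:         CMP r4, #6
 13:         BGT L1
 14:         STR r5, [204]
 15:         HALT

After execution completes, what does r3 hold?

r5=3
r4=11
r3=200
r5=M[200]=4
r5=4|8=12
r5=M[200]=4
r5=4&15=4
r5=M[200]=4
r5=4&31=4
r3=200+4=204
r4=11-1=10
CMP r4, #6  (cmp 10,6)
BGT L1: taken
r5=M[204]=-3
r5=(-3)|8=-3
r5=M[204]=-3
r5=(-3)&15=13
r5=M[204]=-3
r5=(-3)&31=29
r3=204+4=208
r4=10-1=9
CMP r4, #6  (cmp 9,6)
BGT L1: taken
r5=M[208]=28
r5=28|8=28
r5=M[208]=28
r5=28&15=12
r5=M[208]=28
r5=28&31=28
r3=208+4=212
r4=9-1=8
CMP r4, #6  (cmp 8,6)
BGT L1: taken
r5=M[212]=2
r5=2|8=10
r5=M[212]=2
r5=2&15=2
r5=M[212]=2
r5=2&31=2
r3=212+4=216
r4=8-1=7
CMP r4, #6  (cmp 7,6)
BGT L1: taken
r5=M[216]=11
r5=11|8=11
r5=M[216]=11
r5=11&15=11
r5=M[216]=11
r5=11&31=11
r3=216+4=220
r4=7-1=6
CMP r4, #6  (cmp 6,6)
BGT L1: not taken
STR r5, [204] → M[204]=11
halt.

220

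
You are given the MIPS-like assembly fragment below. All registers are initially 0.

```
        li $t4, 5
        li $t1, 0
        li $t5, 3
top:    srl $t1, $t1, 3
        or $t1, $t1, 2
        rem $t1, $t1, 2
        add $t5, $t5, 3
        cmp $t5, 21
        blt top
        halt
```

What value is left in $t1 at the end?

after li $t4, 5: $t4=5
after li $t1, 0: $t1=0
after li $t5, 3: $t5=3
after srl $t1, $t1, 3: $t1=0>>3=0
after or $t1, $t1, 2: $t1=0|2=2
after rem $t1, $t1, 2: $t1=2%2=0
after add $t5, $t5, 3: $t5=3+3=6
cmp $t5, 21  (cmp 6,21)
blt top: taken
after srl $t1, $t1, 3: $t1=0>>3=0
after or $t1, $t1, 2: $t1=0|2=2
after rem $t1, $t1, 2: $t1=2%2=0
after add $t5, $t5, 3: $t5=6+3=9
cmp $t5, 21  (cmp 9,21)
blt top: taken
after srl $t1, $t1, 3: $t1=0>>3=0
after or $t1, $t1, 2: $t1=0|2=2
after rem $t1, $t1, 2: $t1=2%2=0
after add $t5, $t5, 3: $t5=9+3=12
cmp $t5, 21  (cmp 12,21)
blt top: taken
after srl $t1, $t1, 3: $t1=0>>3=0
after or $t1, $t1, 2: $t1=0|2=2
after rem $t1, $t1, 2: $t1=2%2=0
after add $t5, $t5, 3: $t5=12+3=15
cmp $t5, 21  (cmp 15,21)
blt top: taken
after srl $t1, $t1, 3: $t1=0>>3=0
after or $t1, $t1, 2: $t1=0|2=2
after rem $t1, $t1, 2: $t1=2%2=0
after add $t5, $t5, 3: $t5=15+3=18
cmp $t5, 21  (cmp 18,21)
blt top: taken
after srl $t1, $t1, 3: $t1=0>>3=0
after or $t1, $t1, 2: $t1=0|2=2
after rem $t1, $t1, 2: $t1=2%2=0
after add $t5, $t5, 3: $t5=18+3=21
cmp $t5, 21  (cmp 21,21)
blt top: not taken
halt.

0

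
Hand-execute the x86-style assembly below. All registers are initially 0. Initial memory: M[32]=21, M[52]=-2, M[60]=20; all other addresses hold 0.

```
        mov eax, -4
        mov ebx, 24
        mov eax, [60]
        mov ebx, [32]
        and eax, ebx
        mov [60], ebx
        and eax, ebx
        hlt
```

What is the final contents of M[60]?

eax=-4
ebx=24
eax=M[60]=20
ebx=M[32]=21
eax=20&21=20
mov [60], ebx → M[60]=21
eax=20&21=20
halt.

21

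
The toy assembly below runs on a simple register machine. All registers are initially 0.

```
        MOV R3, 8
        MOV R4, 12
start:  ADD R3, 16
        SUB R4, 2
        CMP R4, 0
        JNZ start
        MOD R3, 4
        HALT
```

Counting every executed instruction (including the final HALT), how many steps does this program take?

R3=8
R4=12
R3=8+16=24
R4=12-2=10
CMP R4, 0  (cmp 10,0)
JNZ start: taken
R3=24+16=40
R4=10-2=8
CMP R4, 0  (cmp 8,0)
JNZ start: taken
R3=40+16=56
R4=8-2=6
CMP R4, 0  (cmp 6,0)
JNZ start: taken
R3=56+16=72
R4=6-2=4
CMP R4, 0  (cmp 4,0)
JNZ start: taken
R3=72+16=88
R4=4-2=2
CMP R4, 0  (cmp 2,0)
JNZ start: taken
R3=88+16=104
R4=2-2=0
CMP R4, 0  (cmp 0,0)
JNZ start: not taken
R3=104%4=0
halt.
Total executed instructions: 28.

28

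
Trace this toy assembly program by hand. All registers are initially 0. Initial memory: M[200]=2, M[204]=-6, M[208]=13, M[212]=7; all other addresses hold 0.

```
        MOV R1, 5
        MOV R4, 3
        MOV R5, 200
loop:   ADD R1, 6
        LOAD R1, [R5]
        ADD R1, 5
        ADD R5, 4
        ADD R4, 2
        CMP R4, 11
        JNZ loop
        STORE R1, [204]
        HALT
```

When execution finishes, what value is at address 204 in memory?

R1=5
R4=3
R5=200
R1=5+6=11
R1=M[200]=2
R1=2+5=7
R5=200+4=204
R4=3+2=5
CMP R4, 11  (cmp 5,11)
JNZ loop: taken
R1=7+6=13
R1=M[204]=-6
R1=(-6)+5=-1
R5=204+4=208
R4=5+2=7
CMP R4, 11  (cmp 7,11)
JNZ loop: taken
R1=(-1)+6=5
R1=M[208]=13
R1=13+5=18
R5=208+4=212
R4=7+2=9
CMP R4, 11  (cmp 9,11)
JNZ loop: taken
R1=18+6=24
R1=M[212]=7
R1=7+5=12
R5=212+4=216
R4=9+2=11
CMP R4, 11  (cmp 11,11)
JNZ loop: not taken
STORE R1, [204] → M[204]=12
halt.

12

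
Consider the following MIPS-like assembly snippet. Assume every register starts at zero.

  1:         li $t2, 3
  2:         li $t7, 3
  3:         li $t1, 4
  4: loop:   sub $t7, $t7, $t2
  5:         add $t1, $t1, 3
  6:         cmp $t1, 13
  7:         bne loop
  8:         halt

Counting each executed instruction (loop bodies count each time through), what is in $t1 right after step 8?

li $t2, 3 → $t2=3
li $t7, 3 → $t7=3
li $t1, 4 → $t1=4
sub $t7, $t7, $t2 → $t7=3-3=0
add $t1, $t1, 3 → $t1=4+3=7
cmp $t1, 13  (cmp 7,13)
bne loop: taken
sub $t7, $t7, $t2 → $t7=0-3=-3
After step 8: $t1 = 7.

7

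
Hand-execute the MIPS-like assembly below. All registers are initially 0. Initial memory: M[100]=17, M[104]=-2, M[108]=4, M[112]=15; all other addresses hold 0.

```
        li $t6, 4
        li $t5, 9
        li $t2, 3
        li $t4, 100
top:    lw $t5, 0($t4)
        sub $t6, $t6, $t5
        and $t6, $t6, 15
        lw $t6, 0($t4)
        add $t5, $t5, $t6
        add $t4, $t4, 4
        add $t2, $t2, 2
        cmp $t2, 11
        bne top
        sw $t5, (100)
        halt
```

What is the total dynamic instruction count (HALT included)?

li $t6, 4 → $t6=4
li $t5, 9 → $t5=9
li $t2, 3 → $t2=3
li $t4, 100 → $t4=100
lw $t5, 0($t4) → $t5=M[100]=17
sub $t6, $t6, $t5 → $t6=4-17=-13
and $t6, $t6, 15 → $t6=(-13)&15=3
lw $t6, 0($t4) → $t6=M[100]=17
add $t5, $t5, $t6 → $t5=17+17=34
add $t4, $t4, 4 → $t4=100+4=104
add $t2, $t2, 2 → $t2=3+2=5
cmp $t2, 11  (cmp 5,11)
bne top: taken
lw $t5, 0($t4) → $t5=M[104]=-2
sub $t6, $t6, $t5 → $t6=17-(-2)=19
and $t6, $t6, 15 → $t6=19&15=3
lw $t6, 0($t4) → $t6=M[104]=-2
add $t5, $t5, $t6 → $t5=(-2)+(-2)=-4
add $t4, $t4, 4 → $t4=104+4=108
add $t2, $t2, 2 → $t2=5+2=7
cmp $t2, 11  (cmp 7,11)
bne top: taken
lw $t5, 0($t4) → $t5=M[108]=4
sub $t6, $t6, $t5 → $t6=(-2)-4=-6
and $t6, $t6, 15 → $t6=(-6)&15=10
lw $t6, 0($t4) → $t6=M[108]=4
add $t5, $t5, $t6 → $t5=4+4=8
add $t4, $t4, 4 → $t4=108+4=112
add $t2, $t2, 2 → $t2=7+2=9
cmp $t2, 11  (cmp 9,11)
bne top: taken
lw $t5, 0($t4) → $t5=M[112]=15
sub $t6, $t6, $t5 → $t6=4-15=-11
and $t6, $t6, 15 → $t6=(-11)&15=5
lw $t6, 0($t4) → $t6=M[112]=15
add $t5, $t5, $t6 → $t5=15+15=30
add $t4, $t4, 4 → $t4=112+4=116
add $t2, $t2, 2 → $t2=9+2=11
cmp $t2, 11  (cmp 11,11)
bne top: not taken
sw $t5, (100) → M[100]=30
halt.
Total executed instructions: 42.

42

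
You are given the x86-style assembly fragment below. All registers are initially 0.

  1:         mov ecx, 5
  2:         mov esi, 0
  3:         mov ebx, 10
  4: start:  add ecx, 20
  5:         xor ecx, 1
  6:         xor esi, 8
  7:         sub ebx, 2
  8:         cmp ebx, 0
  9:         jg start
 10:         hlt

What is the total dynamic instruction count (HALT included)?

ecx=5
esi=0
ebx=10
ecx=5+20=25
ecx=25^1=24
esi=0^8=8
ebx=10-2=8
cmp ebx, 0  (cmp 8,0)
jg start: taken
ecx=24+20=44
ecx=44^1=45
esi=8^8=0
ebx=8-2=6
cmp ebx, 0  (cmp 6,0)
jg start: taken
ecx=45+20=65
ecx=65^1=64
esi=0^8=8
ebx=6-2=4
cmp ebx, 0  (cmp 4,0)
jg start: taken
ecx=64+20=84
ecx=84^1=85
esi=8^8=0
ebx=4-2=2
cmp ebx, 0  (cmp 2,0)
jg start: taken
ecx=85+20=105
ecx=105^1=104
esi=0^8=8
ebx=2-2=0
cmp ebx, 0  (cmp 0,0)
jg start: not taken
halt.
Total executed instructions: 34.

34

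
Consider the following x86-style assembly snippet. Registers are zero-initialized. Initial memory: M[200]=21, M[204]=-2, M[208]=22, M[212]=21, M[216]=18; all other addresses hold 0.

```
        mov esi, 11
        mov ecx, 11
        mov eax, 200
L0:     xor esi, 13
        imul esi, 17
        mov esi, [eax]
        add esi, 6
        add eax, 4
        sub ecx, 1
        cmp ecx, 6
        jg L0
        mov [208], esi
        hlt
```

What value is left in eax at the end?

esi=11
ecx=11
eax=200
esi=11^13=6
esi=6*17=102
esi=M[200]=21
esi=21+6=27
eax=200+4=204
ecx=11-1=10
cmp ecx, 6  (cmp 10,6)
jg L0: taken
esi=27^13=22
esi=22*17=374
esi=M[204]=-2
esi=(-2)+6=4
eax=204+4=208
ecx=10-1=9
cmp ecx, 6  (cmp 9,6)
jg L0: taken
esi=4^13=9
esi=9*17=153
esi=M[208]=22
esi=22+6=28
eax=208+4=212
ecx=9-1=8
cmp ecx, 6  (cmp 8,6)
jg L0: taken
esi=28^13=17
esi=17*17=289
esi=M[212]=21
esi=21+6=27
eax=212+4=216
ecx=8-1=7
cmp ecx, 6  (cmp 7,6)
jg L0: taken
esi=27^13=22
esi=22*17=374
esi=M[216]=18
esi=18+6=24
eax=216+4=220
ecx=7-1=6
cmp ecx, 6  (cmp 6,6)
jg L0: not taken
mov [208], esi → M[208]=24
halt.

220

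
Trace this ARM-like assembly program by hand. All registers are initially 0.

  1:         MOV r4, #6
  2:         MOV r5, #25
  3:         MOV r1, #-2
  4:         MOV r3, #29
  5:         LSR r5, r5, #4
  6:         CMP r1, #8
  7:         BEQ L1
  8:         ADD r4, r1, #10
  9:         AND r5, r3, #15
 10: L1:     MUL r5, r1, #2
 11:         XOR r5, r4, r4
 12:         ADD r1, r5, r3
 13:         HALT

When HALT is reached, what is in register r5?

r4=6
r5=25
r1=-2
r3=29
r5=25>>4=1
CMP r1, #8  (cmp -2,8)
BEQ L1: not taken
r4=(-2)+10=8
r5=29&15=13
r5=(-2)*2=-4
r5=8^8=0
r1=0+29=29
halt.

0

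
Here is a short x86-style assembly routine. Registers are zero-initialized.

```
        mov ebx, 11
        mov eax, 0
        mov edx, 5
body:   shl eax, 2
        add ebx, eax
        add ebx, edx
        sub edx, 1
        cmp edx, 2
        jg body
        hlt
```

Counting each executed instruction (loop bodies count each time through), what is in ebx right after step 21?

mov ebx, 11 → ebx=11
mov eax, 0 → eax=0
mov edx, 5 → edx=5
shl eax, 2 → eax=0<<2=0
add ebx, eax → ebx=11+0=11
add ebx, edx → ebx=11+5=16
sub edx, 1 → edx=5-1=4
cmp edx, 2  (cmp 4,2)
jg body: taken
shl eax, 2 → eax=0<<2=0
add ebx, eax → ebx=16+0=16
add ebx, edx → ebx=16+4=20
sub edx, 1 → edx=4-1=3
cmp edx, 2  (cmp 3,2)
jg body: taken
shl eax, 2 → eax=0<<2=0
add ebx, eax → ebx=20+0=20
add ebx, edx → ebx=20+3=23
sub edx, 1 → edx=3-1=2
cmp edx, 2  (cmp 2,2)
jg body: not taken
After step 21: ebx = 23.

23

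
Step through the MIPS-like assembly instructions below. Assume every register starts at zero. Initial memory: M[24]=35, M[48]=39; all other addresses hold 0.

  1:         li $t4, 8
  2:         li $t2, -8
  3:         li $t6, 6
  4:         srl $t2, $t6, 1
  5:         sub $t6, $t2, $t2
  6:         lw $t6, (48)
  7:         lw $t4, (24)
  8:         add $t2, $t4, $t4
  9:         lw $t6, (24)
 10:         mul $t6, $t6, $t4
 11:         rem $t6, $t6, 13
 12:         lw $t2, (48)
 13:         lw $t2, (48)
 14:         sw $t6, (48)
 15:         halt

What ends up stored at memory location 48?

3

$t4=8
$t2=-8
$t6=6
$t2=6>>1=3
$t6=3-3=0
$t6=M[48]=39
$t4=M[24]=35
$t2=35+35=70
$t6=M[24]=35
$t6=35*35=1225
$t6=1225%13=3
$t2=M[48]=39
$t2=M[48]=39
sw $t6, (48) → M[48]=3
halt.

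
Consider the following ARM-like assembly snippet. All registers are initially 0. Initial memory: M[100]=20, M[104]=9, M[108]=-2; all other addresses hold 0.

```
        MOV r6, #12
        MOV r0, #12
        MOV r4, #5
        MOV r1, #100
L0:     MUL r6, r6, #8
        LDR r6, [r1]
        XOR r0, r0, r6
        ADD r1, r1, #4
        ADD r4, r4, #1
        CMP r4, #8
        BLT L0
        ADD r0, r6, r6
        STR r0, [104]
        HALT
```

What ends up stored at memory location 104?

r6=12
r0=12
r4=5
r1=100
r6=12*8=96
r6=M[100]=20
r0=12^20=24
r1=100+4=104
r4=5+1=6
CMP r4, #8  (cmp 6,8)
BLT L0: taken
r6=20*8=160
r6=M[104]=9
r0=24^9=17
r1=104+4=108
r4=6+1=7
CMP r4, #8  (cmp 7,8)
BLT L0: taken
r6=9*8=72
r6=M[108]=-2
r0=17^(-2)=-17
r1=108+4=112
r4=7+1=8
CMP r4, #8  (cmp 8,8)
BLT L0: not taken
r0=(-2)+(-2)=-4
STR r0, [104] → M[104]=-4
halt.

-4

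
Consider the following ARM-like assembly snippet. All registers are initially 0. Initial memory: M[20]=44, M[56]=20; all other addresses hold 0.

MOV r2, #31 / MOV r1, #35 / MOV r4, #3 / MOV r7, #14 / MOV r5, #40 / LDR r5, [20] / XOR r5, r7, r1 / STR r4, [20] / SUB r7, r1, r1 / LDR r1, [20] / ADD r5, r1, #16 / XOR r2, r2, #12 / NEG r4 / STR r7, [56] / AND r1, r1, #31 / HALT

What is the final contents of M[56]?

0

r2=31
r1=35
r4=3
r7=14
r5=40
r5=M[20]=44
r5=14^35=45
STR r4, [20] → M[20]=3
r7=35-35=0
r1=M[20]=3
r5=3+16=19
r2=31^12=19
r4=-(3)=-3
STR r7, [56] → M[56]=0
r1=3&31=3
halt.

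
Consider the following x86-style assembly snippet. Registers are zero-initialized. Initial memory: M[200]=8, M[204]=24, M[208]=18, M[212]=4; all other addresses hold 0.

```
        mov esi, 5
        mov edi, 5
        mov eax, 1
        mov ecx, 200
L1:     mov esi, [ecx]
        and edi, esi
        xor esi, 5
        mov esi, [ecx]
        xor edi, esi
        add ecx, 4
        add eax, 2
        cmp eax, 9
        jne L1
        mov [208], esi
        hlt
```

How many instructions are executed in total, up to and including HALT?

esi=5
edi=5
eax=1
ecx=200
esi=M[200]=8
edi=5&8=0
esi=8^5=13
esi=M[200]=8
edi=0^8=8
ecx=200+4=204
eax=1+2=3
cmp eax, 9  (cmp 3,9)
jne L1: taken
esi=M[204]=24
edi=8&24=8
esi=24^5=29
esi=M[204]=24
edi=8^24=16
ecx=204+4=208
eax=3+2=5
cmp eax, 9  (cmp 5,9)
jne L1: taken
esi=M[208]=18
edi=16&18=16
esi=18^5=23
esi=M[208]=18
edi=16^18=2
ecx=208+4=212
eax=5+2=7
cmp eax, 9  (cmp 7,9)
jne L1: taken
esi=M[212]=4
edi=2&4=0
esi=4^5=1
esi=M[212]=4
edi=0^4=4
ecx=212+4=216
eax=7+2=9
cmp eax, 9  (cmp 9,9)
jne L1: not taken
mov [208], esi → M[208]=4
halt.
Total executed instructions: 42.

42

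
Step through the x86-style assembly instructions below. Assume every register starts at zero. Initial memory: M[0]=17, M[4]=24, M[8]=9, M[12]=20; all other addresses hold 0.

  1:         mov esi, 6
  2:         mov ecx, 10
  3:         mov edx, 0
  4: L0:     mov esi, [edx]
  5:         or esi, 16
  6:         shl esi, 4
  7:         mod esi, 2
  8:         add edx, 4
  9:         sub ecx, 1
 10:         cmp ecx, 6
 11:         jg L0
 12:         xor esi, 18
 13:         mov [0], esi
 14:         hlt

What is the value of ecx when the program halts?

6

esi=6
ecx=10
edx=0
esi=M[0]=17
esi=17|16=17
esi=17<<4=272
esi=272%2=0
edx=0+4=4
ecx=10-1=9
cmp ecx, 6  (cmp 9,6)
jg L0: taken
esi=M[4]=24
esi=24|16=24
esi=24<<4=384
esi=384%2=0
edx=4+4=8
ecx=9-1=8
cmp ecx, 6  (cmp 8,6)
jg L0: taken
esi=M[8]=9
esi=9|16=25
esi=25<<4=400
esi=400%2=0
edx=8+4=12
ecx=8-1=7
cmp ecx, 6  (cmp 7,6)
jg L0: taken
esi=M[12]=20
esi=20|16=20
esi=20<<4=320
esi=320%2=0
edx=12+4=16
ecx=7-1=6
cmp ecx, 6  (cmp 6,6)
jg L0: not taken
esi=0^18=18
mov [0], esi → M[0]=18
halt.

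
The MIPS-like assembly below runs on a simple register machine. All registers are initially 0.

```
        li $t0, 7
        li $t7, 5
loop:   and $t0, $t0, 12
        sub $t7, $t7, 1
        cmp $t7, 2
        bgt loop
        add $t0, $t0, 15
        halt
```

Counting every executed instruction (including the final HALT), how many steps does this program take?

li $t0, 7 → $t0=7
li $t7, 5 → $t7=5
and $t0, $t0, 12 → $t0=7&12=4
sub $t7, $t7, 1 → $t7=5-1=4
cmp $t7, 2  (cmp 4,2)
bgt loop: taken
and $t0, $t0, 12 → $t0=4&12=4
sub $t7, $t7, 1 → $t7=4-1=3
cmp $t7, 2  (cmp 3,2)
bgt loop: taken
and $t0, $t0, 12 → $t0=4&12=4
sub $t7, $t7, 1 → $t7=3-1=2
cmp $t7, 2  (cmp 2,2)
bgt loop: not taken
add $t0, $t0, 15 → $t0=4+15=19
halt.
Total executed instructions: 16.

16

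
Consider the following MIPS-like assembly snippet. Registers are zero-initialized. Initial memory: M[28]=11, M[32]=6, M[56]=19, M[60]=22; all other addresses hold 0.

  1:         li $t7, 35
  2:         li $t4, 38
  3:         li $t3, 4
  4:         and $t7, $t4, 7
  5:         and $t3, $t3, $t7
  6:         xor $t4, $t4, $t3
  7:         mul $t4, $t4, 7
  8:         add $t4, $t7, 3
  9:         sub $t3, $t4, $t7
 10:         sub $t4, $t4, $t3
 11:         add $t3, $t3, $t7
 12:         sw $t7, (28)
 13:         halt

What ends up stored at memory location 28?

after li $t7, 35: $t7=35
after li $t4, 38: $t4=38
after li $t3, 4: $t3=4
after and $t7, $t4, 7: $t7=38&7=6
after and $t3, $t3, $t7: $t3=4&6=4
after xor $t4, $t4, $t3: $t4=38^4=34
after mul $t4, $t4, 7: $t4=34*7=238
after add $t4, $t7, 3: $t4=6+3=9
after sub $t3, $t4, $t7: $t3=9-6=3
after sub $t4, $t4, $t3: $t4=9-3=6
after add $t3, $t3, $t7: $t3=3+6=9
sw $t7, (28) → M[28]=6
halt.

6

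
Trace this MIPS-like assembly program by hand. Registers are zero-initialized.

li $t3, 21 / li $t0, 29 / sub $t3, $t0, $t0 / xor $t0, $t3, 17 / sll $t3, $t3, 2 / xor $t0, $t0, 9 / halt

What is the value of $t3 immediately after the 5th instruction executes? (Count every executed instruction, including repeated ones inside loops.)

$t3=21
$t0=29
$t3=29-29=0
$t0=0^17=17
$t3=0<<2=0
After step 5: $t3 = 0.

0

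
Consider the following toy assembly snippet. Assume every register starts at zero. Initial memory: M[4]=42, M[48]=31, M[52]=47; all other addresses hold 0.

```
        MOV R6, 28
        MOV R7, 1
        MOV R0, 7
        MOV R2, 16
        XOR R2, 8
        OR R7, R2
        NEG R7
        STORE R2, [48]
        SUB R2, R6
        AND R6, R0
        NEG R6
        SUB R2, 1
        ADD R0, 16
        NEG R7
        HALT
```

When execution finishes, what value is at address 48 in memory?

24

after MOV R6, 28: R6=28
after MOV R7, 1: R7=1
after MOV R0, 7: R0=7
after MOV R2, 16: R2=16
after XOR R2, 8: R2=16^8=24
after OR R7, R2: R7=1|24=25
after NEG R7: R7=-(25)=-25
STORE R2, [48] → M[48]=24
after SUB R2, R6: R2=24-28=-4
after AND R6, R0: R6=28&7=4
after NEG R6: R6=-(4)=-4
after SUB R2, 1: R2=(-4)-1=-5
after ADD R0, 16: R0=7+16=23
after NEG R7: R7=-(-25)=25
halt.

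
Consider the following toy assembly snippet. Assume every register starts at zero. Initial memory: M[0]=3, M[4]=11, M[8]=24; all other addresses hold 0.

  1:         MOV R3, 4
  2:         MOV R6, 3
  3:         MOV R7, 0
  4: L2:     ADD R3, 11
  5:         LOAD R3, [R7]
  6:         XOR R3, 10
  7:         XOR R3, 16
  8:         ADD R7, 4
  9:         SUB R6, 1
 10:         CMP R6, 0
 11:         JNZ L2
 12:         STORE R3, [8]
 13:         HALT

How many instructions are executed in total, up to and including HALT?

MOV R3, 4 → R3=4
MOV R6, 3 → R6=3
MOV R7, 0 → R7=0
ADD R3, 11 → R3=4+11=15
LOAD R3, [R7] → R3=M[0]=3
XOR R3, 10 → R3=3^10=9
XOR R3, 16 → R3=9^16=25
ADD R7, 4 → R7=0+4=4
SUB R6, 1 → R6=3-1=2
CMP R6, 0  (cmp 2,0)
JNZ L2: taken
ADD R3, 11 → R3=25+11=36
LOAD R3, [R7] → R3=M[4]=11
XOR R3, 10 → R3=11^10=1
XOR R3, 16 → R3=1^16=17
ADD R7, 4 → R7=4+4=8
SUB R6, 1 → R6=2-1=1
CMP R6, 0  (cmp 1,0)
JNZ L2: taken
ADD R3, 11 → R3=17+11=28
LOAD R3, [R7] → R3=M[8]=24
XOR R3, 10 → R3=24^10=18
XOR R3, 16 → R3=18^16=2
ADD R7, 4 → R7=8+4=12
SUB R6, 1 → R6=1-1=0
CMP R6, 0  (cmp 0,0)
JNZ L2: not taken
STORE R3, [8] → M[8]=2
halt.
Total executed instructions: 29.

29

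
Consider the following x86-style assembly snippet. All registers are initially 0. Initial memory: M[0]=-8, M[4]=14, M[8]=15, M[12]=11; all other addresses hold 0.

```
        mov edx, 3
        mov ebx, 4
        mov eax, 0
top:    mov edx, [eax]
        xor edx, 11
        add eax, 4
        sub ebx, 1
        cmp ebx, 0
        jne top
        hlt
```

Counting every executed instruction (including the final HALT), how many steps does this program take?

edx=3
ebx=4
eax=0
edx=M[0]=-8
edx=(-8)^11=-13
eax=0+4=4
ebx=4-1=3
cmp ebx, 0  (cmp 3,0)
jne top: taken
edx=M[4]=14
edx=14^11=5
eax=4+4=8
ebx=3-1=2
cmp ebx, 0  (cmp 2,0)
jne top: taken
edx=M[8]=15
edx=15^11=4
eax=8+4=12
ebx=2-1=1
cmp ebx, 0  (cmp 1,0)
jne top: taken
edx=M[12]=11
edx=11^11=0
eax=12+4=16
ebx=1-1=0
cmp ebx, 0  (cmp 0,0)
jne top: not taken
halt.
Total executed instructions: 28.

28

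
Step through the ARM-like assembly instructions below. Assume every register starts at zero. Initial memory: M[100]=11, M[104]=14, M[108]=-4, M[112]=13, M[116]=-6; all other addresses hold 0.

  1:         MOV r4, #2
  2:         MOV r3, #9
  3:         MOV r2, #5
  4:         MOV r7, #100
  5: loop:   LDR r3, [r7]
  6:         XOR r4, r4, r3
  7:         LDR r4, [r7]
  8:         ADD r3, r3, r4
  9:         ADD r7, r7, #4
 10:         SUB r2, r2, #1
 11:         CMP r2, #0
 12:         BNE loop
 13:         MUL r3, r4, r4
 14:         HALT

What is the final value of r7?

120

after MOV r4, #2: r4=2
after MOV r3, #9: r3=9
after MOV r2, #5: r2=5
after MOV r7, #100: r7=100
after LDR r3, [r7]: r3=M[100]=11
after XOR r4, r4, r3: r4=2^11=9
after LDR r4, [r7]: r4=M[100]=11
after ADD r3, r3, r4: r3=11+11=22
after ADD r7, r7, #4: r7=100+4=104
after SUB r2, r2, #1: r2=5-1=4
CMP r2, #0  (cmp 4,0)
BNE loop: taken
after LDR r3, [r7]: r3=M[104]=14
after XOR r4, r4, r3: r4=11^14=5
after LDR r4, [r7]: r4=M[104]=14
after ADD r3, r3, r4: r3=14+14=28
after ADD r7, r7, #4: r7=104+4=108
after SUB r2, r2, #1: r2=4-1=3
CMP r2, #0  (cmp 3,0)
BNE loop: taken
after LDR r3, [r7]: r3=M[108]=-4
after XOR r4, r4, r3: r4=14^(-4)=-14
after LDR r4, [r7]: r4=M[108]=-4
after ADD r3, r3, r4: r3=(-4)+(-4)=-8
after ADD r7, r7, #4: r7=108+4=112
after SUB r2, r2, #1: r2=3-1=2
CMP r2, #0  (cmp 2,0)
BNE loop: taken
after LDR r3, [r7]: r3=M[112]=13
after XOR r4, r4, r3: r4=(-4)^13=-15
after LDR r4, [r7]: r4=M[112]=13
after ADD r3, r3, r4: r3=13+13=26
after ADD r7, r7, #4: r7=112+4=116
after SUB r2, r2, #1: r2=2-1=1
CMP r2, #0  (cmp 1,0)
BNE loop: taken
after LDR r3, [r7]: r3=M[116]=-6
after XOR r4, r4, r3: r4=13^(-6)=-9
after LDR r4, [r7]: r4=M[116]=-6
after ADD r3, r3, r4: r3=(-6)+(-6)=-12
after ADD r7, r7, #4: r7=116+4=120
after SUB r2, r2, #1: r2=1-1=0
CMP r2, #0  (cmp 0,0)
BNE loop: not taken
after MUL r3, r4, r4: r3=(-6)*(-6)=36
halt.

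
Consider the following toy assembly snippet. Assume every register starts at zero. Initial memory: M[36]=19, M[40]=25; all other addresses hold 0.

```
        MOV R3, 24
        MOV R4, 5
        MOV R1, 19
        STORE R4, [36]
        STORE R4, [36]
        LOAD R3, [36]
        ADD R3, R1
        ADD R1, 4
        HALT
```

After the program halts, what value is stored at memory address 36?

after MOV R3, 24: R3=24
after MOV R4, 5: R4=5
after MOV R1, 19: R1=19
STORE R4, [36] → M[36]=5
STORE R4, [36] → M[36]=5
after LOAD R3, [36]: R3=M[36]=5
after ADD R3, R1: R3=5+19=24
after ADD R1, 4: R1=19+4=23
halt.

5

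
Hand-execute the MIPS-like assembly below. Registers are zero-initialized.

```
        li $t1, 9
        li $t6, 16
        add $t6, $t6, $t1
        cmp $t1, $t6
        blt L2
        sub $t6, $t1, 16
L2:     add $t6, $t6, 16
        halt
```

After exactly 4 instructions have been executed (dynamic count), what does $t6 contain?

25

li $t1, 9 → $t1=9
li $t6, 16 → $t6=16
add $t6, $t6, $t1 → $t6=16+9=25
cmp $t1, $t6  (cmp 9,25)
After step 4: $t6 = 25.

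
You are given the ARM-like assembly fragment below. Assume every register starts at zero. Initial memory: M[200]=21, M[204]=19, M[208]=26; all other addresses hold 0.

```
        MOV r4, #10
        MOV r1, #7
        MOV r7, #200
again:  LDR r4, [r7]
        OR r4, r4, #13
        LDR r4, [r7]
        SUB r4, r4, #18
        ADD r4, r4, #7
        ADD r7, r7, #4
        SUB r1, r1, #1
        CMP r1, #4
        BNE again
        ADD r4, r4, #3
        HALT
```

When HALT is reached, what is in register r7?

212

MOV r4, #10 → r4=10
MOV r1, #7 → r1=7
MOV r7, #200 → r7=200
LDR r4, [r7] → r4=M[200]=21
OR r4, r4, #13 → r4=21|13=29
LDR r4, [r7] → r4=M[200]=21
SUB r4, r4, #18 → r4=21-18=3
ADD r4, r4, #7 → r4=3+7=10
ADD r7, r7, #4 → r7=200+4=204
SUB r1, r1, #1 → r1=7-1=6
CMP r1, #4  (cmp 6,4)
BNE again: taken
LDR r4, [r7] → r4=M[204]=19
OR r4, r4, #13 → r4=19|13=31
LDR r4, [r7] → r4=M[204]=19
SUB r4, r4, #18 → r4=19-18=1
ADD r4, r4, #7 → r4=1+7=8
ADD r7, r7, #4 → r7=204+4=208
SUB r1, r1, #1 → r1=6-1=5
CMP r1, #4  (cmp 5,4)
BNE again: taken
LDR r4, [r7] → r4=M[208]=26
OR r4, r4, #13 → r4=26|13=31
LDR r4, [r7] → r4=M[208]=26
SUB r4, r4, #18 → r4=26-18=8
ADD r4, r4, #7 → r4=8+7=15
ADD r7, r7, #4 → r7=208+4=212
SUB r1, r1, #1 → r1=5-1=4
CMP r1, #4  (cmp 4,4)
BNE again: not taken
ADD r4, r4, #3 → r4=15+3=18
halt.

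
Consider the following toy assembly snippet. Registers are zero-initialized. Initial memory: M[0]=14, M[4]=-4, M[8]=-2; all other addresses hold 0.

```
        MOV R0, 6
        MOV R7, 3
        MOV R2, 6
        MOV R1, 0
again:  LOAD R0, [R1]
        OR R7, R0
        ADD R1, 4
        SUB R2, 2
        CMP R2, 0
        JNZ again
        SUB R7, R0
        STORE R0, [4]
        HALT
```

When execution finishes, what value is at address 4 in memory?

after MOV R0, 6: R0=6
after MOV R7, 3: R7=3
after MOV R2, 6: R2=6
after MOV R1, 0: R1=0
after LOAD R0, [R1]: R0=M[0]=14
after OR R7, R0: R7=3|14=15
after ADD R1, 4: R1=0+4=4
after SUB R2, 2: R2=6-2=4
CMP R2, 0  (cmp 4,0)
JNZ again: taken
after LOAD R0, [R1]: R0=M[4]=-4
after OR R7, R0: R7=15|(-4)=-1
after ADD R1, 4: R1=4+4=8
after SUB R2, 2: R2=4-2=2
CMP R2, 0  (cmp 2,0)
JNZ again: taken
after LOAD R0, [R1]: R0=M[8]=-2
after OR R7, R0: R7=(-1)|(-2)=-1
after ADD R1, 4: R1=8+4=12
after SUB R2, 2: R2=2-2=0
CMP R2, 0  (cmp 0,0)
JNZ again: not taken
after SUB R7, R0: R7=(-1)-(-2)=1
STORE R0, [4] → M[4]=-2
halt.

-2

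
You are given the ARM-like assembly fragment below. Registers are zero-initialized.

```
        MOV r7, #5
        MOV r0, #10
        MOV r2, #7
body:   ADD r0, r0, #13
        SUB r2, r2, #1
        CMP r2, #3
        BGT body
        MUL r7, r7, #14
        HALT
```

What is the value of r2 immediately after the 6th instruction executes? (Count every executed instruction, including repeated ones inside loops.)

after MOV r7, #5: r7=5
after MOV r0, #10: r0=10
after MOV r2, #7: r2=7
after ADD r0, r0, #13: r0=10+13=23
after SUB r2, r2, #1: r2=7-1=6
CMP r2, #3  (cmp 6,3)
After step 6: r2 = 6.

6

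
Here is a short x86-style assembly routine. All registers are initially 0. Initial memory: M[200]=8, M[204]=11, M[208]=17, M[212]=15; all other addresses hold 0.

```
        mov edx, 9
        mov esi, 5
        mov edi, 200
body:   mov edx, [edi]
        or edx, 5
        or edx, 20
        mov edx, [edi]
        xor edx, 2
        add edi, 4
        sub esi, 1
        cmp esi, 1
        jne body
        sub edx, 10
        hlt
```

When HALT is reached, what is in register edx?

3

after mov edx, 9: edx=9
after mov esi, 5: esi=5
after mov edi, 200: edi=200
after mov edx, [edi]: edx=M[200]=8
after or edx, 5: edx=8|5=13
after or edx, 20: edx=13|20=29
after mov edx, [edi]: edx=M[200]=8
after xor edx, 2: edx=8^2=10
after add edi, 4: edi=200+4=204
after sub esi, 1: esi=5-1=4
cmp esi, 1  (cmp 4,1)
jne body: taken
after mov edx, [edi]: edx=M[204]=11
after or edx, 5: edx=11|5=15
after or edx, 20: edx=15|20=31
after mov edx, [edi]: edx=M[204]=11
after xor edx, 2: edx=11^2=9
after add edi, 4: edi=204+4=208
after sub esi, 1: esi=4-1=3
cmp esi, 1  (cmp 3,1)
jne body: taken
after mov edx, [edi]: edx=M[208]=17
after or edx, 5: edx=17|5=21
after or edx, 20: edx=21|20=21
after mov edx, [edi]: edx=M[208]=17
after xor edx, 2: edx=17^2=19
after add edi, 4: edi=208+4=212
after sub esi, 1: esi=3-1=2
cmp esi, 1  (cmp 2,1)
jne body: taken
after mov edx, [edi]: edx=M[212]=15
after or edx, 5: edx=15|5=15
after or edx, 20: edx=15|20=31
after mov edx, [edi]: edx=M[212]=15
after xor edx, 2: edx=15^2=13
after add edi, 4: edi=212+4=216
after sub esi, 1: esi=2-1=1
cmp esi, 1  (cmp 1,1)
jne body: not taken
after sub edx, 10: edx=13-10=3
halt.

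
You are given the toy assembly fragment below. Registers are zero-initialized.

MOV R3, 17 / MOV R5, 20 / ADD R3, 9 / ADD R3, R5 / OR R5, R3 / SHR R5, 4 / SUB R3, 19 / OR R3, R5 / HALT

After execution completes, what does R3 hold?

27

MOV R3, 17 → R3=17
MOV R5, 20 → R5=20
ADD R3, 9 → R3=17+9=26
ADD R3, R5 → R3=26+20=46
OR R5, R3 → R5=20|46=62
SHR R5, 4 → R5=62>>4=3
SUB R3, 19 → R3=46-19=27
OR R3, R5 → R3=27|3=27
halt.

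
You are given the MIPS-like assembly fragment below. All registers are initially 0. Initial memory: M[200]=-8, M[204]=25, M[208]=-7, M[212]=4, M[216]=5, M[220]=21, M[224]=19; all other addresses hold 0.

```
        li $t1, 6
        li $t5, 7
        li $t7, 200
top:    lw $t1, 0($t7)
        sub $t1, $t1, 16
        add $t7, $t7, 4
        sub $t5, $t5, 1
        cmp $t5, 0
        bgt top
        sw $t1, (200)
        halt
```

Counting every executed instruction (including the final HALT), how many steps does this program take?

47

li $t1, 6 → $t1=6
li $t5, 7 → $t5=7
li $t7, 200 → $t7=200
lw $t1, 0($t7) → $t1=M[200]=-8
sub $t1, $t1, 16 → $t1=(-8)-16=-24
add $t7, $t7, 4 → $t7=200+4=204
sub $t5, $t5, 1 → $t5=7-1=6
cmp $t5, 0  (cmp 6,0)
bgt top: taken
lw $t1, 0($t7) → $t1=M[204]=25
sub $t1, $t1, 16 → $t1=25-16=9
add $t7, $t7, 4 → $t7=204+4=208
sub $t5, $t5, 1 → $t5=6-1=5
cmp $t5, 0  (cmp 5,0)
bgt top: taken
lw $t1, 0($t7) → $t1=M[208]=-7
sub $t1, $t1, 16 → $t1=(-7)-16=-23
add $t7, $t7, 4 → $t7=208+4=212
sub $t5, $t5, 1 → $t5=5-1=4
cmp $t5, 0  (cmp 4,0)
bgt top: taken
lw $t1, 0($t7) → $t1=M[212]=4
sub $t1, $t1, 16 → $t1=4-16=-12
add $t7, $t7, 4 → $t7=212+4=216
sub $t5, $t5, 1 → $t5=4-1=3
cmp $t5, 0  (cmp 3,0)
bgt top: taken
lw $t1, 0($t7) → $t1=M[216]=5
sub $t1, $t1, 16 → $t1=5-16=-11
add $t7, $t7, 4 → $t7=216+4=220
sub $t5, $t5, 1 → $t5=3-1=2
cmp $t5, 0  (cmp 2,0)
bgt top: taken
lw $t1, 0($t7) → $t1=M[220]=21
sub $t1, $t1, 16 → $t1=21-16=5
add $t7, $t7, 4 → $t7=220+4=224
sub $t5, $t5, 1 → $t5=2-1=1
cmp $t5, 0  (cmp 1,0)
bgt top: taken
lw $t1, 0($t7) → $t1=M[224]=19
sub $t1, $t1, 16 → $t1=19-16=3
add $t7, $t7, 4 → $t7=224+4=228
sub $t5, $t5, 1 → $t5=1-1=0
cmp $t5, 0  (cmp 0,0)
bgt top: not taken
sw $t1, (200) → M[200]=3
halt.
Total executed instructions: 47.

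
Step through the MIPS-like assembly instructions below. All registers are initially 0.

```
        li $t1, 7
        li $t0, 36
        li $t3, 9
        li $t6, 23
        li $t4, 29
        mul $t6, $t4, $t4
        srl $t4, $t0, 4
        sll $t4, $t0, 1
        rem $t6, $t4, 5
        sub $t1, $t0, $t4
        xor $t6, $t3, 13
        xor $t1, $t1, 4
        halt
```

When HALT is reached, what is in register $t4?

72

li $t1, 7 → $t1=7
li $t0, 36 → $t0=36
li $t3, 9 → $t3=9
li $t6, 23 → $t6=23
li $t4, 29 → $t4=29
mul $t6, $t4, $t4 → $t6=29*29=841
srl $t4, $t0, 4 → $t4=36>>4=2
sll $t4, $t0, 1 → $t4=36<<1=72
rem $t6, $t4, 5 → $t6=72%5=2
sub $t1, $t0, $t4 → $t1=36-72=-36
xor $t6, $t3, 13 → $t6=9^13=4
xor $t1, $t1, 4 → $t1=(-36)^4=-40
halt.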